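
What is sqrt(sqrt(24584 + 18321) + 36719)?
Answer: sqrt(36719 + sqrt(42905)) ≈ 192.16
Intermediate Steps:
sqrt(sqrt(24584 + 18321) + 36719) = sqrt(sqrt(42905) + 36719) = sqrt(36719 + sqrt(42905))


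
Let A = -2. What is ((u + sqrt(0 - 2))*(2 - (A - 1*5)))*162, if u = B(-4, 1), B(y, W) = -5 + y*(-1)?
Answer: -1458 + 1458*I*sqrt(2) ≈ -1458.0 + 2061.9*I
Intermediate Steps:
B(y, W) = -5 - y
u = -1 (u = -5 - 1*(-4) = -5 + 4 = -1)
((u + sqrt(0 - 2))*(2 - (A - 1*5)))*162 = ((-1 + sqrt(0 - 2))*(2 - (-2 - 1*5)))*162 = ((-1 + sqrt(-2))*(2 - (-2 - 5)))*162 = ((-1 + I*sqrt(2))*(2 - 1*(-7)))*162 = ((-1 + I*sqrt(2))*(2 + 7))*162 = ((-1 + I*sqrt(2))*9)*162 = (-9 + 9*I*sqrt(2))*162 = -1458 + 1458*I*sqrt(2)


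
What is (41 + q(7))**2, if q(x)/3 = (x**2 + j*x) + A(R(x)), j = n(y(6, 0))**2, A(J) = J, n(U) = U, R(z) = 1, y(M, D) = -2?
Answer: 75625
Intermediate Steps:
j = 4 (j = (-2)**2 = 4)
q(x) = 3 + 3*x**2 + 12*x (q(x) = 3*((x**2 + 4*x) + 1) = 3*(1 + x**2 + 4*x) = 3 + 3*x**2 + 12*x)
(41 + q(7))**2 = (41 + (3 + 3*7**2 + 12*7))**2 = (41 + (3 + 3*49 + 84))**2 = (41 + (3 + 147 + 84))**2 = (41 + 234)**2 = 275**2 = 75625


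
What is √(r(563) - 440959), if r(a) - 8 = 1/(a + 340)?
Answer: 8*I*√5618053329/903 ≈ 664.04*I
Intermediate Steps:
r(a) = 8 + 1/(340 + a) (r(a) = 8 + 1/(a + 340) = 8 + 1/(340 + a))
√(r(563) - 440959) = √((2721 + 8*563)/(340 + 563) - 440959) = √((2721 + 4504)/903 - 440959) = √((1/903)*7225 - 440959) = √(7225/903 - 440959) = √(-398178752/903) = 8*I*√5618053329/903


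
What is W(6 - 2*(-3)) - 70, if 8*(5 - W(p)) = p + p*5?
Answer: -74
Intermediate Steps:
W(p) = 5 - 3*p/4 (W(p) = 5 - (p + p*5)/8 = 5 - (p + 5*p)/8 = 5 - 3*p/4)
W(6 - 2*(-3)) - 70 = (5 - 3*(6 - 2*(-3))/4) - 70 = (5 - 3*(6 + 6)/4) - 70 = (5 - ¾*12) - 70 = (5 - 9) - 70 = -4 - 70 = -74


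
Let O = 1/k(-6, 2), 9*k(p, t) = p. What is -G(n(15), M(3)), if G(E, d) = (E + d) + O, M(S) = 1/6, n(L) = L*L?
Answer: -671/3 ≈ -223.67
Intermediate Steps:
k(p, t) = p/9
n(L) = L²
M(S) = ⅙
O = -3/2 (O = 1/((⅑)*(-6)) = 1/(-⅔) = -3/2 ≈ -1.5000)
G(E, d) = -3/2 + E + d (G(E, d) = (E + d) - 3/2 = -3/2 + E + d)
-G(n(15), M(3)) = -(-3/2 + 15² + ⅙) = -(-3/2 + 225 + ⅙) = -1*671/3 = -671/3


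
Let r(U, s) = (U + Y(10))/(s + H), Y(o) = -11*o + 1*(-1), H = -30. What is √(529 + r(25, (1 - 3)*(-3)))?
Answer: √19173/6 ≈ 23.078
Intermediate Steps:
Y(o) = -1 - 11*o (Y(o) = -11*o - 1 = -1 - 11*o)
r(U, s) = (-111 + U)/(-30 + s) (r(U, s) = (U + (-1 - 11*10))/(s - 30) = (U + (-1 - 110))/(-30 + s) = (U - 111)/(-30 + s) = (-111 + U)/(-30 + s))
√(529 + r(25, (1 - 3)*(-3))) = √(529 + (-111 + 25)/(-30 + (1 - 3)*(-3))) = √(529 - 86/(-30 - 2*(-3))) = √(529 - 86/(-30 + 6)) = √(529 - 86/(-24)) = √(529 - 1/24*(-86)) = √(529 + 43/12) = √(6391/12) = √19173/6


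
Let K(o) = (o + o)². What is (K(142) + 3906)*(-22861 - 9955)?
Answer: -2774986592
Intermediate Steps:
K(o) = 4*o² (K(o) = (2*o)² = 4*o²)
(K(142) + 3906)*(-22861 - 9955) = (4*142² + 3906)*(-22861 - 9955) = (4*20164 + 3906)*(-32816) = (80656 + 3906)*(-32816) = 84562*(-32816) = -2774986592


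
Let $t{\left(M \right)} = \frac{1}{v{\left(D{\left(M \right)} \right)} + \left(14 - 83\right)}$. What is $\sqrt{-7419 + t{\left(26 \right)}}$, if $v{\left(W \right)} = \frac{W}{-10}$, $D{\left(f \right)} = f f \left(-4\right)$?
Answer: $\frac{4 i \sqrt{470201531}}{1007} \approx 86.134 i$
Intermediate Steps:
$D{\left(f \right)} = - 4 f^{2}$ ($D{\left(f \right)} = f^{2} \left(-4\right) = - 4 f^{2}$)
$v{\left(W \right)} = - \frac{W}{10}$ ($v{\left(W \right)} = W \left(- \frac{1}{10}\right) = - \frac{W}{10}$)
$t{\left(M \right)} = \frac{1}{-69 + \frac{2 M^{2}}{5}}$ ($t{\left(M \right)} = \frac{1}{- \frac{\left(-4\right) M^{2}}{10} + \left(14 - 83\right)} = \frac{1}{\frac{2 M^{2}}{5} + \left(14 - 83\right)} = \frac{1}{\frac{2 M^{2}}{5} - 69} = \frac{1}{-69 + \frac{2 M^{2}}{5}}$)
$\sqrt{-7419 + t{\left(26 \right)}} = \sqrt{-7419 + \frac{5}{-345 + 2 \cdot 26^{2}}} = \sqrt{-7419 + \frac{5}{-345 + 2 \cdot 676}} = \sqrt{-7419 + \frac{5}{-345 + 1352}} = \sqrt{-7419 + \frac{5}{1007}} = \sqrt{- \frac{7470928}{1007}} = \frac{4 i \sqrt{470201531}}{1007}$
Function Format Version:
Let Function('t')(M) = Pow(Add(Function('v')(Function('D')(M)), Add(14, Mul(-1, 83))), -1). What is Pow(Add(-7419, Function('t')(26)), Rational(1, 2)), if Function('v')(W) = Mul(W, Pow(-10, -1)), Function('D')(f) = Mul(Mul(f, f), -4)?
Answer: Mul(Rational(4, 1007), I, Pow(470201531, Rational(1, 2))) ≈ Mul(86.134, I)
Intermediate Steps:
Function('D')(f) = Mul(-4, Pow(f, 2)) (Function('D')(f) = Mul(Pow(f, 2), -4) = Mul(-4, Pow(f, 2)))
Function('v')(W) = Mul(Rational(-1, 10), W) (Function('v')(W) = Mul(W, Rational(-1, 10)) = Mul(Rational(-1, 10), W))
Function('t')(M) = Pow(Add(-69, Mul(Rational(2, 5), Pow(M, 2))), -1) (Function('t')(M) = Pow(Add(Mul(Rational(-1, 10), Mul(-4, Pow(M, 2))), Add(14, Mul(-1, 83))), -1) = Pow(Add(Mul(Rational(2, 5), Pow(M, 2)), Add(14, -83)), -1) = Pow(Add(Mul(Rational(2, 5), Pow(M, 2)), -69), -1) = Pow(Add(-69, Mul(Rational(2, 5), Pow(M, 2))), -1))
Pow(Add(-7419, Function('t')(26)), Rational(1, 2)) = Pow(Add(-7419, Mul(5, Pow(Add(-345, Mul(2, Pow(26, 2))), -1))), Rational(1, 2)) = Pow(Add(-7419, Mul(5, Pow(Add(-345, Mul(2, 676)), -1))), Rational(1, 2)) = Pow(Add(-7419, Mul(5, Pow(Add(-345, 1352), -1))), Rational(1, 2)) = Pow(Add(-7419, Mul(5, Pow(1007, -1))), Rational(1, 2)) = Pow(Add(-7419, Mul(5, Rational(1, 1007))), Rational(1, 2)) = Pow(Add(-7419, Rational(5, 1007)), Rational(1, 2)) = Pow(Rational(-7470928, 1007), Rational(1, 2)) = Mul(Rational(4, 1007), I, Pow(470201531, Rational(1, 2)))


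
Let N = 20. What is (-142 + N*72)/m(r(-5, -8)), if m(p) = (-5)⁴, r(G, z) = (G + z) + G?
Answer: 1298/625 ≈ 2.0768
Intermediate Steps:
r(G, z) = z + 2*G
m(p) = 625
(-142 + N*72)/m(r(-5, -8)) = (-142 + 20*72)/625 = (-142 + 1440)*(1/625) = 1298*(1/625) = 1298/625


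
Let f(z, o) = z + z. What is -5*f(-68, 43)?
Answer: 680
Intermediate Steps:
f(z, o) = 2*z
-5*f(-68, 43) = -10*(-68) = -5*(-136) = 680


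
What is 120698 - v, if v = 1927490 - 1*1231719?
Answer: -575073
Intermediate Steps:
v = 695771 (v = 1927490 - 1231719 = 695771)
120698 - v = 120698 - 1*695771 = 120698 - 695771 = -575073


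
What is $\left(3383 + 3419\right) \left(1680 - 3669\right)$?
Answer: $-13529178$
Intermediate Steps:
$\left(3383 + 3419\right) \left(1680 - 3669\right) = 6802 \left(-1989\right) = -13529178$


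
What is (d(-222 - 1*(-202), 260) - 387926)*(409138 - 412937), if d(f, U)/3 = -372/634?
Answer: 467174806900/317 ≈ 1.4737e+9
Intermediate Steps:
d(f, U) = -558/317 (d(f, U) = 3*(-372/634) = 3*(-372*1/634) = 3*(-186/317) = -558/317)
(d(-222 - 1*(-202), 260) - 387926)*(409138 - 412937) = (-558/317 - 387926)*(409138 - 412937) = -122973100/317*(-3799) = 467174806900/317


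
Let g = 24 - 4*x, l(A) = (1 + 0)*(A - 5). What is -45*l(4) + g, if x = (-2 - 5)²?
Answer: -127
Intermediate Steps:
x = 49 (x = (-7)² = 49)
l(A) = -5 + A (l(A) = 1*(-5 + A) = -5 + A)
g = -172 (g = 24 - 4*49 = 24 - 196 = -172)
-45*l(4) + g = -45*(-5 + 4) - 172 = -45*(-1) - 172 = 45 - 172 = -127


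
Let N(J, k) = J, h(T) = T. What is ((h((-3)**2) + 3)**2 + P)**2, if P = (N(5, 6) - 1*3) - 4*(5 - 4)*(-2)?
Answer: 23716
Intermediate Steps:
P = 10 (P = (5 - 1*3) - 4*(5 - 4)*(-2) = (5 - 3) - 4*(-2) = 2 - 4*(-2) = 2 + 8 = 10)
((h((-3)**2) + 3)**2 + P)**2 = (((-3)**2 + 3)**2 + 10)**2 = ((9 + 3)**2 + 10)**2 = (12**2 + 10)**2 = (144 + 10)**2 = 154**2 = 23716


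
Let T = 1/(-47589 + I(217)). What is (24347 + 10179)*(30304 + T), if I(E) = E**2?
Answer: 261568958737/250 ≈ 1.0463e+9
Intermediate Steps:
T = -1/500 (T = 1/(-47589 + 217**2) = 1/(-47589 + 47089) = 1/(-500) = -1/500 ≈ -0.0020000)
(24347 + 10179)*(30304 + T) = (24347 + 10179)*(30304 - 1/500) = 34526*(15151999/500) = 261568958737/250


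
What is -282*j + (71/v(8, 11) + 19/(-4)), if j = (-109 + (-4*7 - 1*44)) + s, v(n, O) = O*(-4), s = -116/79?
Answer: 44709800/869 ≈ 51450.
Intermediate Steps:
s = -116/79 (s = -116*1/79 = -116/79 ≈ -1.4684)
v(n, O) = -4*O
j = -14415/79 (j = (-109 + (-4*7 - 1*44)) - 116/79 = (-109 + (-28 - 44)) - 116/79 = (-109 - 72) - 116/79 = -181 - 116/79 = -14415/79 ≈ -182.47)
-282*j + (71/v(8, 11) + 19/(-4)) = -282*(-14415/79) + (71/((-4*11)) + 19/(-4)) = 4065030/79 + (71/(-44) + 19*(-1/4)) = 4065030/79 + (71*(-1/44) - 19/4) = 4065030/79 + (-71/44 - 19/4) = 4065030/79 - 70/11 = 44709800/869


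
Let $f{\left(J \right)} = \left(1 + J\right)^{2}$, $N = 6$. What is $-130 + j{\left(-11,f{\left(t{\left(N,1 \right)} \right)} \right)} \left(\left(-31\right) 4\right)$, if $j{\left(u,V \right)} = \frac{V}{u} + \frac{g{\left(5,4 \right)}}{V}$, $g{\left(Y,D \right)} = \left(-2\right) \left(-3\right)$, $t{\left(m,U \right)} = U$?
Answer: $- \frac{2980}{11} \approx -270.91$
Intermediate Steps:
$g{\left(Y,D \right)} = 6$
$j{\left(u,V \right)} = \frac{6}{V} + \frac{V}{u}$ ($j{\left(u,V \right)} = \frac{V}{u} + \frac{6}{V} = \frac{6}{V} + \frac{V}{u}$)
$-130 + j{\left(-11,f{\left(t{\left(N,1 \right)} \right)} \right)} \left(\left(-31\right) 4\right) = -130 + \left(\frac{6}{\left(1 + 1\right)^{2}} + \frac{\left(1 + 1\right)^{2}}{-11}\right) \left(\left(-31\right) 4\right) = -130 + \left(\frac{6}{2^{2}} + 2^{2} \left(- \frac{1}{11}\right)\right) \left(-124\right) = -130 + \left(\frac{6}{4} + 4 \left(- \frac{1}{11}\right)\right) \left(-124\right) = -130 + \left(6 \cdot \frac{1}{4} - \frac{4}{11}\right) \left(-124\right) = -130 + \left(\frac{3}{2} - \frac{4}{11}\right) \left(-124\right) = -130 + \frac{25}{22} \left(-124\right) = -130 - \frac{1550}{11} = - \frac{2980}{11}$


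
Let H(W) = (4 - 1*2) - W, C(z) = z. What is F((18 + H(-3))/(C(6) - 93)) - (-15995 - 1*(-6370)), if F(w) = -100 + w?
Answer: 828652/87 ≈ 9524.7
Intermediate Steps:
H(W) = 2 - W (H(W) = (4 - 2) - W = 2 - W)
F((18 + H(-3))/(C(6) - 93)) - (-15995 - 1*(-6370)) = (-100 + (18 + (2 - 1*(-3)))/(6 - 93)) - (-15995 - 1*(-6370)) = (-100 + (18 + (2 + 3))/(-87)) - (-15995 + 6370) = (-100 + (18 + 5)*(-1/87)) - 1*(-9625) = (-100 + 23*(-1/87)) + 9625 = (-100 - 23/87) + 9625 = -8723/87 + 9625 = 828652/87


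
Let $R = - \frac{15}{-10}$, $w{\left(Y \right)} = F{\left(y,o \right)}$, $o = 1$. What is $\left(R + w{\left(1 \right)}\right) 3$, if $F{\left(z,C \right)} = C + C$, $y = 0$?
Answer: $\frac{21}{2} \approx 10.5$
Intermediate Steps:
$F{\left(z,C \right)} = 2 C$
$w{\left(Y \right)} = 2$ ($w{\left(Y \right)} = 2 \cdot 1 = 2$)
$R = \frac{3}{2}$ ($R = \left(-15\right) \left(- \frac{1}{10}\right) = \frac{3}{2} \approx 1.5$)
$\left(R + w{\left(1 \right)}\right) 3 = \left(\frac{3}{2} + 2\right) 3 = \frac{7}{2} \cdot 3 = \frac{21}{2}$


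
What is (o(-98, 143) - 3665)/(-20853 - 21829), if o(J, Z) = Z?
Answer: 1761/21341 ≈ 0.082517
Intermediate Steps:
(o(-98, 143) - 3665)/(-20853 - 21829) = (143 - 3665)/(-20853 - 21829) = -3522/(-42682) = -3522*(-1/42682) = 1761/21341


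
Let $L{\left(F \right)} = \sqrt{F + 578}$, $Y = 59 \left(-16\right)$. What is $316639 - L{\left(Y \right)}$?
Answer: $316639 - i \sqrt{366} \approx 3.1664 \cdot 10^{5} - 19.131 i$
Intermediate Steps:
$Y = -944$
$L{\left(F \right)} = \sqrt{578 + F}$
$316639 - L{\left(Y \right)} = 316639 - \sqrt{578 - 944} = 316639 - \sqrt{-366} = 316639 - i \sqrt{366}$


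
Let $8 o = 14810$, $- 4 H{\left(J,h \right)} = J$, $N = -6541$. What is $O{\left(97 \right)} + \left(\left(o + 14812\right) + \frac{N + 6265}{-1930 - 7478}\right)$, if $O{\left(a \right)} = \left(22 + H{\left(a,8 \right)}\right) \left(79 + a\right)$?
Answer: $\frac{12753547}{784} \approx 16267.0$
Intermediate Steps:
$H{\left(J,h \right)} = - \frac{J}{4}$
$o = \frac{7405}{4}$ ($o = \frac{1}{8} \cdot 14810 = \frac{7405}{4} \approx 1851.3$)
$O{\left(a \right)} = \left(22 - \frac{a}{4}\right) \left(79 + a\right)$
$O{\left(97 \right)} + \left(\left(o + 14812\right) + \frac{N + 6265}{-1930 - 7478}\right) = \left(1738 - \frac{97^{2}}{4} + \frac{9}{4} \cdot 97\right) + \left(\left(\frac{7405}{4} + 14812\right) + \frac{-6541 + 6265}{-1930 - 7478}\right) = \left(1738 - \frac{9409}{4} + \frac{873}{4}\right) + \left(\frac{66653}{4} - \frac{276}{-9408}\right) = \left(1738 - \frac{9409}{4} + \frac{873}{4}\right) + \left(\frac{66653}{4} - - \frac{23}{784}\right) = -396 + \left(\frac{66653}{4} + \frac{23}{784}\right) = -396 + \frac{13064011}{784} = \frac{12753547}{784}$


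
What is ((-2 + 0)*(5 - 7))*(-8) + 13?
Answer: -19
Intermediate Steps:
((-2 + 0)*(5 - 7))*(-8) + 13 = -2*(-2)*(-8) + 13 = 4*(-8) + 13 = -32 + 13 = -19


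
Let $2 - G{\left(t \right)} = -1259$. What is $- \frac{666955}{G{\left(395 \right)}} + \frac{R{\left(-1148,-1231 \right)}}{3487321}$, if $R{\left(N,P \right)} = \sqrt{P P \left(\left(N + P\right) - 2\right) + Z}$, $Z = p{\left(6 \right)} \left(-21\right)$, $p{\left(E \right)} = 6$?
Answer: $- \frac{666955}{1261} + \frac{i \sqrt{3608074667}}{3487321} \approx -528.91 + 0.017224 i$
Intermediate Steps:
$G{\left(t \right)} = 1261$ ($G{\left(t \right)} = 2 - -1259 = 2 + 1259 = 1261$)
$Z = -126$ ($Z = 6 \left(-21\right) = -126$)
$R{\left(N,P \right)} = \sqrt{-126 + P^{2} \left(-2 + N + P\right)}$ ($R{\left(N,P \right)} = \sqrt{P P \left(\left(N + P\right) - 2\right) - 126} = \sqrt{P^{2} \left(-2 + N + P\right) - 126} = \sqrt{-126 + P^{2} \left(-2 + N + P\right)}$)
$- \frac{666955}{G{\left(395 \right)}} + \frac{R{\left(-1148,-1231 \right)}}{3487321} = - \frac{666955}{1261} + \frac{\sqrt{-126 + \left(-1231\right)^{3} - 2 \left(-1231\right)^{2} - 1148 \left(-1231\right)^{2}}}{3487321} = \left(-666955\right) \frac{1}{1261} + \sqrt{-126 - 1865409391 - 3030722 - 1739634428} \cdot \frac{1}{3487321} = - \frac{666955}{1261} + \sqrt{-126 - 1865409391 - 3030722 - 1739634428} \cdot \frac{1}{3487321} = - \frac{666955}{1261} + \sqrt{-3608074667} \cdot \frac{1}{3487321} = - \frac{666955}{1261} + i \sqrt{3608074667} \cdot \frac{1}{3487321} = - \frac{666955}{1261} + \frac{i \sqrt{3608074667}}{3487321}$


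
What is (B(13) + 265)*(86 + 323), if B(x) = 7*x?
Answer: 145604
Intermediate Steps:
(B(13) + 265)*(86 + 323) = (7*13 + 265)*(86 + 323) = (91 + 265)*409 = 356*409 = 145604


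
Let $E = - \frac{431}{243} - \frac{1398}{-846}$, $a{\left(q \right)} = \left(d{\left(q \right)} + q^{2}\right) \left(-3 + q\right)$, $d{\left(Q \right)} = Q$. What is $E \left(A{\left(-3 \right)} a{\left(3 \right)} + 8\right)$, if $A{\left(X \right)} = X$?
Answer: $- \frac{11072}{11421} \approx -0.96944$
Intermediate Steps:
$a{\left(q \right)} = \left(-3 + q\right) \left(q + q^{2}\right)$ ($a{\left(q \right)} = \left(q + q^{2}\right) \left(-3 + q\right) = \left(-3 + q\right) \left(q + q^{2}\right)$)
$E = - \frac{1384}{11421}$ ($E = \left(-431\right) \frac{1}{243} - - \frac{233}{141} = - \frac{431}{243} + \frac{233}{141} = - \frac{1384}{11421} \approx -0.12118$)
$E \left(A{\left(-3 \right)} a{\left(3 \right)} + 8\right) = - \frac{1384 \left(- 3 \cdot 3 \left(-3 + 3^{2} - 6\right) + 8\right)}{11421} = - \frac{1384 \left(- 3 \cdot 3 \left(-3 + 9 - 6\right) + 8\right)}{11421} = - \frac{1384 \left(- 3 \cdot 3 \cdot 0 + 8\right)}{11421} = - \frac{1384 \left(\left(-3\right) 0 + 8\right)}{11421} = - \frac{1384 \left(0 + 8\right)}{11421} = \left(- \frac{1384}{11421}\right) 8 = - \frac{11072}{11421}$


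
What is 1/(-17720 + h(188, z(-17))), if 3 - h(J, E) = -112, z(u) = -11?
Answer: -1/17605 ≈ -5.6802e-5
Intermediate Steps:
h(J, E) = 115 (h(J, E) = 3 - 1*(-112) = 3 + 112 = 115)
1/(-17720 + h(188, z(-17))) = 1/(-17720 + 115) = 1/(-17605) = -1/17605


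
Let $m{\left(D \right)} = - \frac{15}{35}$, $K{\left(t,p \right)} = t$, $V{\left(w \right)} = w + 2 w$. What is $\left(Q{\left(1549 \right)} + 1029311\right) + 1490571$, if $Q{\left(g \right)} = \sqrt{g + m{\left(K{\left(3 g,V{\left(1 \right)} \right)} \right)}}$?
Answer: $2519882 + \frac{2 \sqrt{18970}}{7} \approx 2.5199 \cdot 10^{6}$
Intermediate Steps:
$V{\left(w \right)} = 3 w$
$m{\left(D \right)} = - \frac{3}{7}$ ($m{\left(D \right)} = \left(-15\right) \frac{1}{35} = - \frac{3}{7}$)
$Q{\left(g \right)} = \sqrt{- \frac{3}{7} + g}$ ($Q{\left(g \right)} = \sqrt{g - \frac{3}{7}} = \sqrt{- \frac{3}{7} + g}$)
$\left(Q{\left(1549 \right)} + 1029311\right) + 1490571 = \left(\frac{\sqrt{-21 + 49 \cdot 1549}}{7} + 1029311\right) + 1490571 = \left(\frac{\sqrt{-21 + 75901}}{7} + 1029311\right) + 1490571 = \left(\frac{\sqrt{75880}}{7} + 1029311\right) + 1490571 = \left(\frac{2 \sqrt{18970}}{7} + 1029311\right) + 1490571 = \left(1029311 + \frac{2 \sqrt{18970}}{7}\right) + 1490571 = 2519882 + \frac{2 \sqrt{18970}}{7}$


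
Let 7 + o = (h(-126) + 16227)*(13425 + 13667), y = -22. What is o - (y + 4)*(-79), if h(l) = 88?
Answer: 442004551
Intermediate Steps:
o = 442005973 (o = -7 + (88 + 16227)*(13425 + 13667) = -7 + 16315*27092 = -7 + 442005980 = 442005973)
o - (y + 4)*(-79) = 442005973 - (-22 + 4)*(-79) = 442005973 - (-18)*(-79) = 442005973 - 1*1422 = 442005973 - 1422 = 442004551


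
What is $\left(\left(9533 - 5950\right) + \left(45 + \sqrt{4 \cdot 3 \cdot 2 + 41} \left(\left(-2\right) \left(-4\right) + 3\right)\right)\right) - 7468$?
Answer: $-3840 + 11 \sqrt{65} \approx -3751.3$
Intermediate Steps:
$\left(\left(9533 - 5950\right) + \left(45 + \sqrt{4 \cdot 3 \cdot 2 + 41} \left(\left(-2\right) \left(-4\right) + 3\right)\right)\right) - 7468 = \left(\left(9533 - 5950\right) + \left(45 + \sqrt{12 \cdot 2 + 41} \left(8 + 3\right)\right)\right) - 7468 = \left(3583 + \left(45 + \sqrt{24 + 41} \cdot 11\right)\right) - 7468 = \left(3583 + \left(45 + \sqrt{65} \cdot 11\right)\right) - 7468 = \left(3583 + \left(45 + 11 \sqrt{65}\right)\right) - 7468 = \left(3628 + 11 \sqrt{65}\right) - 7468 = -3840 + 11 \sqrt{65}$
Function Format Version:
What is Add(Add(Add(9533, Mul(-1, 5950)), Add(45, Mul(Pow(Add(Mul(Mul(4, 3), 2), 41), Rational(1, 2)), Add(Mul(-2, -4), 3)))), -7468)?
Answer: Add(-3840, Mul(11, Pow(65, Rational(1, 2)))) ≈ -3751.3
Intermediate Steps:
Add(Add(Add(9533, Mul(-1, 5950)), Add(45, Mul(Pow(Add(Mul(Mul(4, 3), 2), 41), Rational(1, 2)), Add(Mul(-2, -4), 3)))), -7468) = Add(Add(Add(9533, -5950), Add(45, Mul(Pow(Add(Mul(12, 2), 41), Rational(1, 2)), Add(8, 3)))), -7468) = Add(Add(3583, Add(45, Mul(Pow(Add(24, 41), Rational(1, 2)), 11))), -7468) = Add(Add(3583, Add(45, Mul(Pow(65, Rational(1, 2)), 11))), -7468) = Add(Add(3583, Add(45, Mul(11, Pow(65, Rational(1, 2))))), -7468) = Add(Add(3628, Mul(11, Pow(65, Rational(1, 2)))), -7468) = Add(-3840, Mul(11, Pow(65, Rational(1, 2))))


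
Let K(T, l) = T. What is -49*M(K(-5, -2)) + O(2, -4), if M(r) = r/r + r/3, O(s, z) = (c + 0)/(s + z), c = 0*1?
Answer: 98/3 ≈ 32.667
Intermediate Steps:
c = 0
O(s, z) = 0 (O(s, z) = (0 + 0)/(s + z) = 0/(s + z) = 0)
M(r) = 1 + r/3 (M(r) = 1 + r*(1/3) = 1 + r/3)
-49*M(K(-5, -2)) + O(2, -4) = -49*(1 + (1/3)*(-5)) + 0 = -49*(1 - 5/3) + 0 = -49*(-2/3) + 0 = 98/3 + 0 = 98/3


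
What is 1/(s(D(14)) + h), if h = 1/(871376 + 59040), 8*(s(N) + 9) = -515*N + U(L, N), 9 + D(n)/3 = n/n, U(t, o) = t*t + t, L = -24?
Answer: 930416/1493317681 ≈ 0.00062305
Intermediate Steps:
U(t, o) = t + t² (U(t, o) = t² + t = t + t²)
D(n) = -24 (D(n) = -27 + 3*(n/n) = -27 + 3*1 = -27 + 3 = -24)
s(N) = 60 - 515*N/8 (s(N) = -9 + (-515*N - 24*(1 - 24))/8 = -9 + (-515*N - 24*(-23))/8 = -9 + (-515*N + 552)/8 = -9 + (552 - 515*N)/8 = -9 + (69 - 515*N/8) = 60 - 515*N/8)
h = 1/930416 ≈ 1.0748e-6
1/(s(D(14)) + h) = 1/((60 - 515/8*(-24)) + 1/930416) = 1/((60 + 1545) + 1/930416) = 1/(1605 + 1/930416) = 1/(1493317681/930416) = 930416/1493317681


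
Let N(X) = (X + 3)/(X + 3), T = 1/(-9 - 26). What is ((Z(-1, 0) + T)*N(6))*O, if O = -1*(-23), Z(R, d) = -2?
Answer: -1633/35 ≈ -46.657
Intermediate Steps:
O = 23
T = -1/35 (T = 1/(-35) = -1/35 ≈ -0.028571)
N(X) = 1 (N(X) = (3 + X)/(3 + X) = 1)
((Z(-1, 0) + T)*N(6))*O = ((-2 - 1/35)*1)*23 = -71/35*1*23 = -71/35*23 = -1633/35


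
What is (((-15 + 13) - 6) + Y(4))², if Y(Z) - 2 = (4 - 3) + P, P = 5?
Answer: 0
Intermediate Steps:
Y(Z) = 8 (Y(Z) = 2 + ((4 - 3) + 5) = 2 + (1 + 5) = 2 + 6 = 8)
(((-15 + 13) - 6) + Y(4))² = (((-15 + 13) - 6) + 8)² = ((-2 - 6) + 8)² = (-8 + 8)² = 0² = 0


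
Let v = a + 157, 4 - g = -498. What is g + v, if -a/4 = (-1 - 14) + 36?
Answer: 575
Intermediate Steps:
g = 502 (g = 4 - 1*(-498) = 4 + 498 = 502)
a = -84 (a = -4*((-1 - 14) + 36) = -4*(-15 + 36) = -4*21 = -84)
v = 73 (v = -84 + 157 = 73)
g + v = 502 + 73 = 575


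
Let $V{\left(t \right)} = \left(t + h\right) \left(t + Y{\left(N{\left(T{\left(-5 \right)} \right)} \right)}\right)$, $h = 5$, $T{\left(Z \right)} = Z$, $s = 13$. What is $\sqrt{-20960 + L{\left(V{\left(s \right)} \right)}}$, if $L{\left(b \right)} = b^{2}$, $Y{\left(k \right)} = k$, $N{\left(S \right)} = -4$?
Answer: $2 \sqrt{1321} \approx 72.691$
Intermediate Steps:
$V{\left(t \right)} = \left(-4 + t\right) \left(5 + t\right)$ ($V{\left(t \right)} = \left(t + 5\right) \left(t - 4\right) = \left(5 + t\right) \left(-4 + t\right) = \left(-4 + t\right) \left(5 + t\right)$)
$\sqrt{-20960 + L{\left(V{\left(s \right)} \right)}} = \sqrt{-20960 + \left(-20 + 13 + 13^{2}\right)^{2}} = \sqrt{-20960 + \left(-20 + 13 + 169\right)^{2}} = \sqrt{-20960 + 162^{2}} = \sqrt{-20960 + 26244} = \sqrt{5284} = 2 \sqrt{1321}$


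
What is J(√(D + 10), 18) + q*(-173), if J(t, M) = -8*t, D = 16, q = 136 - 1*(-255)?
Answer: -67643 - 8*√26 ≈ -67684.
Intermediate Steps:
q = 391 (q = 136 + 255 = 391)
J(√(D + 10), 18) + q*(-173) = -8*√(16 + 10) + 391*(-173) = -8*√26 - 67643 = -67643 - 8*√26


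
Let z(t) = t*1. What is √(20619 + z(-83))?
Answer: 2*√5134 ≈ 143.30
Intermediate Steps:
z(t) = t
√(20619 + z(-83)) = √(20619 - 83) = √20536 = 2*√5134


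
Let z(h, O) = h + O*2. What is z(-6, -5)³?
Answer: -4096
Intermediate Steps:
z(h, O) = h + 2*O
z(-6, -5)³ = (-6 + 2*(-5))³ = (-6 - 10)³ = (-16)³ = -4096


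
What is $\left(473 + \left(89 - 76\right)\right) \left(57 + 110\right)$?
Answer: $81162$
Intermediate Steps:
$\left(473 + \left(89 - 76\right)\right) \left(57 + 110\right) = \left(473 + \left(89 - 76\right)\right) 167 = \left(473 + 13\right) 167 = 486 \cdot 167 = 81162$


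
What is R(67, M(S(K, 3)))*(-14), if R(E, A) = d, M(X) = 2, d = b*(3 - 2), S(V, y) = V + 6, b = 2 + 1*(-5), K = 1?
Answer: 42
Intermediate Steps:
b = -3 (b = 2 - 5 = -3)
S(V, y) = 6 + V
d = -3 (d = -3*(3 - 2) = -3*1 = -3)
R(E, A) = -3
R(67, M(S(K, 3)))*(-14) = -3*(-14) = 42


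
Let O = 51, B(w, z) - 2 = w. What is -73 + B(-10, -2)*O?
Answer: -481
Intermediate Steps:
B(w, z) = 2 + w
-73 + B(-10, -2)*O = -73 + (2 - 10)*51 = -73 - 8*51 = -73 - 408 = -481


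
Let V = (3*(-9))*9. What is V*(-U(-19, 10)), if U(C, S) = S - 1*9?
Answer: 243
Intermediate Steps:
U(C, S) = -9 + S (U(C, S) = S - 9 = -9 + S)
V = -243 (V = -27*9 = -243)
V*(-U(-19, 10)) = -(-243)*(-9 + 10) = -(-243) = -243*(-1) = 243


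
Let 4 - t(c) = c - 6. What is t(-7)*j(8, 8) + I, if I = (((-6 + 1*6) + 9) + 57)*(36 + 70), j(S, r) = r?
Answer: 7132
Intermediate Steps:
t(c) = 10 - c (t(c) = 4 - (c - 6) = 4 - (-6 + c) = 4 + (6 - c) = 10 - c)
I = 6996 (I = (((-6 + 6) + 9) + 57)*106 = ((0 + 9) + 57)*106 = (9 + 57)*106 = 66*106 = 6996)
t(-7)*j(8, 8) + I = (10 - 1*(-7))*8 + 6996 = (10 + 7)*8 + 6996 = 17*8 + 6996 = 136 + 6996 = 7132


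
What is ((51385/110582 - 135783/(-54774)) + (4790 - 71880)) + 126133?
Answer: 9934510308995/168250513 ≈ 59046.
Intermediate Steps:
((51385/110582 - 135783/(-54774)) + (4790 - 71880)) + 126133 = ((51385*(1/110582) - 135783*(-1/54774)) - 67090) + 126133 = ((51385/110582 + 15087/6086) - 67090) + 126133 = (495269936/168250513 - 67090) + 126133 = -11287431647234/168250513 + 126133 = 9934510308995/168250513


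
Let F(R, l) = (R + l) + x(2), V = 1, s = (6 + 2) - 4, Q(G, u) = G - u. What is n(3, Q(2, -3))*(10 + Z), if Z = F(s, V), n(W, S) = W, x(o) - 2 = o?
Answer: 57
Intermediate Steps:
s = 4 (s = 8 - 4 = 4)
x(o) = 2 + o
F(R, l) = 4 + R + l (F(R, l) = (R + l) + (2 + 2) = (R + l) + 4 = 4 + R + l)
Z = 9 (Z = 4 + 4 + 1 = 9)
n(3, Q(2, -3))*(10 + Z) = 3*(10 + 9) = 3*19 = 57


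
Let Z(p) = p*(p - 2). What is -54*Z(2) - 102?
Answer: -102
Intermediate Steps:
Z(p) = p*(-2 + p)
-54*Z(2) - 102 = -108*(-2 + 2) - 102 = -108*0 - 102 = -54*0 - 102 = 0 - 102 = -102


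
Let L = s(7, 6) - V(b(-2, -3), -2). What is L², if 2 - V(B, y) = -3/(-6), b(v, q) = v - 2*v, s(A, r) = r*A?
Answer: 6561/4 ≈ 1640.3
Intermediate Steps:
s(A, r) = A*r
b(v, q) = -v
V(B, y) = 3/2 (V(B, y) = 2 - (-3)/(-6) = 2 - (-3)*(-1)/6 = 2 - 1*½ = 2 - ½ = 3/2)
L = 81/2 (L = 7*6 - 1*3/2 = 42 - 3/2 = 81/2 ≈ 40.500)
L² = (81/2)² = 6561/4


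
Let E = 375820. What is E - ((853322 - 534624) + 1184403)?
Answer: -1127281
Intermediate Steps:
E - ((853322 - 534624) + 1184403) = 375820 - ((853322 - 534624) + 1184403) = 375820 - (318698 + 1184403) = 375820 - 1*1503101 = 375820 - 1503101 = -1127281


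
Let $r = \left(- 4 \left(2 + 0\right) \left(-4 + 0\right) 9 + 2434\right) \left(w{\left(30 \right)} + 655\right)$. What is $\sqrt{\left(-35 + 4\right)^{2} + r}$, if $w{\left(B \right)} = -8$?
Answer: $\sqrt{1762095} \approx 1327.4$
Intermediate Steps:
$r = 1761134$ ($r = \left(- 4 \left(2 + 0\right) \left(-4 + 0\right) 9 + 2434\right) \left(-8 + 655\right) = \left(- 4 \cdot 2 \left(-4\right) 9 + 2434\right) 647 = \left(\left(-4\right) \left(-8\right) 9 + 2434\right) 647 = \left(32 \cdot 9 + 2434\right) 647 = \left(288 + 2434\right) 647 = 2722 \cdot 647 = 1761134$)
$\sqrt{\left(-35 + 4\right)^{2} + r} = \sqrt{\left(-35 + 4\right)^{2} + 1761134} = \sqrt{\left(-31\right)^{2} + 1761134} = \sqrt{961 + 1761134} = \sqrt{1762095}$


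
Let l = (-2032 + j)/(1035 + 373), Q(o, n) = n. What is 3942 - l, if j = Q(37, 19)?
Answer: 504759/128 ≈ 3943.4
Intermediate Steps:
j = 19
l = -183/128 (l = (-2032 + 19)/(1035 + 373) = -2013/1408 = -2013*1/1408 = -183/128 ≈ -1.4297)
3942 - l = 3942 - 1*(-183/128) = 3942 + 183/128 = 504759/128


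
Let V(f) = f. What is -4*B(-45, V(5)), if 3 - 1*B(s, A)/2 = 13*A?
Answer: 496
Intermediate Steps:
B(s, A) = 6 - 26*A
-4*B(-45, V(5)) = -4*(6 - 26*5) = -4*(6 - 130) = -4*(-124) = 496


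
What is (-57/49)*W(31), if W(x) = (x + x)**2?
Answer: -219108/49 ≈ -4471.6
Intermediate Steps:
W(x) = 4*x**2 (W(x) = (2*x)**2 = 4*x**2)
(-57/49)*W(31) = (-57/49)*(4*31**2) = (-57*1/49)*(4*961) = -57/49*3844 = -219108/49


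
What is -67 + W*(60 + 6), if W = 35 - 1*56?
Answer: -1453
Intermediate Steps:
W = -21 (W = 35 - 56 = -21)
-67 + W*(60 + 6) = -67 - 21*(60 + 6) = -67 - 21*66 = -67 - 1386 = -1453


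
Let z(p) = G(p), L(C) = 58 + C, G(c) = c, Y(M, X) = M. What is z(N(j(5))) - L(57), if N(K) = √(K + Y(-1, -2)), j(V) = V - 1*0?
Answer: -113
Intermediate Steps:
j(V) = V (j(V) = V + 0 = V)
N(K) = √(-1 + K) (N(K) = √(K - 1) = √(-1 + K))
z(p) = p
z(N(j(5))) - L(57) = √(-1 + 5) - (58 + 57) = √4 - 1*115 = 2 - 115 = -113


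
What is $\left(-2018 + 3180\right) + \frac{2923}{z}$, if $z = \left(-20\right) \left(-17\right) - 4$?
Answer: $\frac{393355}{336} \approx 1170.7$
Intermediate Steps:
$z = 336$ ($z = 340 - 4 = 336$)
$\left(-2018 + 3180\right) + \frac{2923}{z} = \left(-2018 + 3180\right) + \frac{2923}{336} = 1162 + 2923 \cdot \frac{1}{336} = 1162 + \frac{2923}{336} = \frac{393355}{336}$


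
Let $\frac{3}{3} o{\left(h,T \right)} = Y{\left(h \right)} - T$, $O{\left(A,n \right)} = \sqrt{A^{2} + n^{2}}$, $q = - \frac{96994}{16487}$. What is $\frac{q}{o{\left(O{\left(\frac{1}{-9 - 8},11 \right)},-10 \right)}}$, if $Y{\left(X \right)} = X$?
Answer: $\frac{28031266}{10007609} - \frac{824449 \sqrt{34970}}{50038045} \approx -0.28014$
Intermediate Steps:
$q = - \frac{96994}{16487}$ ($q = \left(-96994\right) \frac{1}{16487} = - \frac{96994}{16487} \approx -5.8831$)
$o{\left(h,T \right)} = h - T$
$\frac{q}{o{\left(O{\left(\frac{1}{-9 - 8},11 \right)},-10 \right)}} = - \frac{96994}{16487 \left(\sqrt{\left(\frac{1}{-9 - 8}\right)^{2} + 11^{2}} - -10\right)} = - \frac{96994}{16487 \left(\sqrt{\left(\frac{1}{-17}\right)^{2} + 121} + 10\right)} = - \frac{96994}{16487 \left(\sqrt{\left(- \frac{1}{17}\right)^{2} + 121} + 10\right)} = - \frac{96994}{16487 \left(\sqrt{\frac{1}{289} + 121} + 10\right)} = - \frac{96994}{16487 \left(\sqrt{\frac{34970}{289}} + 10\right)} = - \frac{96994}{16487 \left(\frac{\sqrt{34970}}{17} + 10\right)} = - \frac{96994}{16487 \left(10 + \frac{\sqrt{34970}}{17}\right)}$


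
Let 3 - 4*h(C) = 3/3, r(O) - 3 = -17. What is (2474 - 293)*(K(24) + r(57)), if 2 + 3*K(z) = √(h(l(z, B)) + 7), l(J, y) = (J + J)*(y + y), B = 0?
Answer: -31988 + 727*√30/2 ≈ -29997.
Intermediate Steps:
l(J, y) = 4*J*y (l(J, y) = (2*J)*(2*y) = 4*J*y)
r(O) = -14 (r(O) = 3 - 17 = -14)
h(C) = ½ (h(C) = ¾ - 3/(4*3) = ¾ - ¼*1 = ¾ - ¼ = ½)
K(z) = -⅔ + √30/6 (K(z) = -⅔ + √(½ + 7)/3 = -⅔ + √(15/2)/3 = -⅔ + (√30/2)/3 = -⅔ + √30/6)
(2474 - 293)*(K(24) + r(57)) = (2474 - 293)*((-⅔ + √30/6) - 14) = 2181*(-44/3 + √30/6) = -31988 + 727*√30/2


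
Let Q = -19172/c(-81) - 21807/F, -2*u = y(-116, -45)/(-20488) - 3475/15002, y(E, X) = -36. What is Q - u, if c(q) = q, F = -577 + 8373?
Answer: 218146443493907/933130190772 ≈ 233.78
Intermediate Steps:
F = 7796
u = 339691/2955394 (u = -(-36/(-20488) - 3475/15002)/2 = -(-36*(-1/20488) - 3475*1/15002)/2 = -(9/5122 - 3475/15002)/2 = -½*(-339691/1477697) = 339691/2955394 ≈ 0.11494)
Q = 147698545/631476 (Q = -19172/(-81) - 21807/7796 = -19172*(-1/81) - 21807*1/7796 = 19172/81 - 21807/7796 = 147698545/631476 ≈ 233.89)
Q - u = 147698545/631476 - 1*339691/2955394 = 147698545/631476 - 339691/2955394 = 218146443493907/933130190772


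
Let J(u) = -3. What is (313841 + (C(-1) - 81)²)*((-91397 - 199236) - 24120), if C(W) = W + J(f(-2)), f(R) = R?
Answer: -101056486698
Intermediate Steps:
C(W) = -3 + W (C(W) = W - 3 = -3 + W)
(313841 + (C(-1) - 81)²)*((-91397 - 199236) - 24120) = (313841 + ((-3 - 1) - 81)²)*((-91397 - 199236) - 24120) = (313841 + (-4 - 81)²)*(-290633 - 24120) = (313841 + (-85)²)*(-314753) = (313841 + 7225)*(-314753) = 321066*(-314753) = -101056486698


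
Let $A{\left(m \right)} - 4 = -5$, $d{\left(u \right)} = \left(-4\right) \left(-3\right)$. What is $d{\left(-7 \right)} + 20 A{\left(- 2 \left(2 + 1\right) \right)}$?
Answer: $-8$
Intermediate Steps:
$d{\left(u \right)} = 12$
$A{\left(m \right)} = -1$ ($A{\left(m \right)} = 4 - 5 = -1$)
$d{\left(-7 \right)} + 20 A{\left(- 2 \left(2 + 1\right) \right)} = 12 + 20 \left(-1\right) = 12 - 20 = -8$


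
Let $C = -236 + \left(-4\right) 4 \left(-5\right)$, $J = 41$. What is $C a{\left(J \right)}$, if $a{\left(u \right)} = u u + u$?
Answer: $-268632$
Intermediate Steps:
$a{\left(u \right)} = u + u^{2}$ ($a{\left(u \right)} = u^{2} + u = u + u^{2}$)
$C = -156$ ($C = -236 - -80 = -236 + 80 = -156$)
$C a{\left(J \right)} = - 156 \cdot 41 \left(1 + 41\right) = - 156 \cdot 41 \cdot 42 = \left(-156\right) 1722 = -268632$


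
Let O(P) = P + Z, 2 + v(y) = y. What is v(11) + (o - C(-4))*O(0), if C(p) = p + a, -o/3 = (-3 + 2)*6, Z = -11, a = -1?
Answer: -244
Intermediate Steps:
v(y) = -2 + y
o = 18 (o = -3*(-3 + 2)*6 = -(-3)*6 = -3*(-6) = 18)
C(p) = -1 + p (C(p) = p - 1 = -1 + p)
O(P) = -11 + P (O(P) = P - 11 = -11 + P)
v(11) + (o - C(-4))*O(0) = (-2 + 11) + (18 - (-1 - 4))*(-11 + 0) = 9 + (18 - 1*(-5))*(-11) = 9 + (18 + 5)*(-11) = 9 + 23*(-11) = 9 - 253 = -244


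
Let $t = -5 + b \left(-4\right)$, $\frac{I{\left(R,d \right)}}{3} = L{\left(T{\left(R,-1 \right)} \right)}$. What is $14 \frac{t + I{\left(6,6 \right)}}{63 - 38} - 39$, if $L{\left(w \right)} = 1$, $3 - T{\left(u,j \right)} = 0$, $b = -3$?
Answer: $- \frac{167}{5} \approx -33.4$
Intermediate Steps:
$T{\left(u,j \right)} = 3$ ($T{\left(u,j \right)} = 3 - 0 = 3 + 0 = 3$)
$I{\left(R,d \right)} = 3$ ($I{\left(R,d \right)} = 3 \cdot 1 = 3$)
$t = 7$ ($t = -5 - -12 = -5 + 12 = 7$)
$14 \frac{t + I{\left(6,6 \right)}}{63 - 38} - 39 = 14 \frac{7 + 3}{63 - 38} - 39 = 14 \cdot \frac{10}{25} - 39 = 14 \cdot 10 \cdot \frac{1}{25} - 39 = 14 \cdot \frac{2}{5} - 39 = \frac{28}{5} - 39 = - \frac{167}{5}$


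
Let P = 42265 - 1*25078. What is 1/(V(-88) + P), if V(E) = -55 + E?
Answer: 1/17044 ≈ 5.8672e-5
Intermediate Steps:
P = 17187 (P = 42265 - 25078 = 17187)
1/(V(-88) + P) = 1/((-55 - 88) + 17187) = 1/(-143 + 17187) = 1/17044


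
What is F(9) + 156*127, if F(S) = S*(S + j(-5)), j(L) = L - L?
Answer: 19893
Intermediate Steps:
j(L) = 0
F(S) = S² (F(S) = S*(S + 0) = S*S = S²)
F(9) + 156*127 = 9² + 156*127 = 81 + 19812 = 19893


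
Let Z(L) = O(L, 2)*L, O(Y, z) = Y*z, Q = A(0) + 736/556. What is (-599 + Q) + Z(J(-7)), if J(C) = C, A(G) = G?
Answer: -69455/139 ≈ -499.68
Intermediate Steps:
Q = 184/139 (Q = 0 + 736/556 = 0 + 736*(1/556) = 0 + 184/139 = 184/139 ≈ 1.3237)
Z(L) = 2*L² (Z(L) = (L*2)*L = (2*L)*L = 2*L²)
(-599 + Q) + Z(J(-7)) = (-599 + 184/139) + 2*(-7)² = -83077/139 + 2*49 = -83077/139 + 98 = -69455/139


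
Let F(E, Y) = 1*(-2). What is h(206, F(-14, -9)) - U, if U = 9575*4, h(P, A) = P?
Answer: -38094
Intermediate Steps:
F(E, Y) = -2
U = 38300
h(206, F(-14, -9)) - U = 206 - 1*38300 = 206 - 38300 = -38094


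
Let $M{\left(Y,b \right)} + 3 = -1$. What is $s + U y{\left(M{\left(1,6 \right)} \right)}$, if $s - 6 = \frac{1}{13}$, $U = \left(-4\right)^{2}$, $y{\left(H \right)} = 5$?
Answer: $\frac{1119}{13} \approx 86.077$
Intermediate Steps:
$M{\left(Y,b \right)} = -4$ ($M{\left(Y,b \right)} = -3 - 1 = -4$)
$U = 16$
$s = \frac{79}{13}$ ($s = 6 + \frac{1}{13} = \frac{79}{13} \approx 6.0769$)
$s + U y{\left(M{\left(1,6 \right)} \right)} = \frac{79}{13} + 16 \cdot 5 = \frac{79}{13} + 80 = \frac{1119}{13}$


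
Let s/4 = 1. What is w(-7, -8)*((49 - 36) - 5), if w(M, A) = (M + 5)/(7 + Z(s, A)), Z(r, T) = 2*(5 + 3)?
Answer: -16/23 ≈ -0.69565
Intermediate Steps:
s = 4 (s = 4*1 = 4)
Z(r, T) = 16 (Z(r, T) = 2*8 = 16)
w(M, A) = 5/23 + M/23 (w(M, A) = (M + 5)/(7 + 16) = (5 + M)/23 = (5 + M)*(1/23) = 5/23 + M/23)
w(-7, -8)*((49 - 36) - 5) = (5/23 + (1/23)*(-7))*((49 - 36) - 5) = (5/23 - 7/23)*(13 - 5) = -2/23*8 = -16/23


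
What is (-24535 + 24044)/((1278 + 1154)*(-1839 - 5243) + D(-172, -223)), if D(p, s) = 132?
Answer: 491/17223292 ≈ 2.8508e-5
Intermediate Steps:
(-24535 + 24044)/((1278 + 1154)*(-1839 - 5243) + D(-172, -223)) = (-24535 + 24044)/((1278 + 1154)*(-1839 - 5243) + 132) = -491/(2432*(-7082) + 132) = -491/(-17223424 + 132) = -491/(-17223292) = -491*(-1/17223292) = 491/17223292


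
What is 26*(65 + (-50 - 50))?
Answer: -910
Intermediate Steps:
26*(65 + (-50 - 50)) = 26*(65 - 100) = 26*(-35) = -910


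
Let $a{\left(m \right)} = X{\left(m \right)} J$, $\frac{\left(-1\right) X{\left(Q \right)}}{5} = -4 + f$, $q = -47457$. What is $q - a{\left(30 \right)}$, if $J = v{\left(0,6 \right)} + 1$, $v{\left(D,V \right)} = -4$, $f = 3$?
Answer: $-47442$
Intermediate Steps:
$X{\left(Q \right)} = 5$ ($X{\left(Q \right)} = - 5 \left(-4 + 3\right) = \left(-5\right) \left(-1\right) = 5$)
$J = -3$ ($J = -4 + 1 = -3$)
$a{\left(m \right)} = -15$ ($a{\left(m \right)} = 5 \left(-3\right) = -15$)
$q - a{\left(30 \right)} = -47457 - -15 = -47457 + 15 = -47442$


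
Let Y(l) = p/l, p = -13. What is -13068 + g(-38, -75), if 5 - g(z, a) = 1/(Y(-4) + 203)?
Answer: -10776979/825 ≈ -13063.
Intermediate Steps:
Y(l) = -13/l
g(z, a) = 4121/825 (g(z, a) = 5 - 1/(-13/(-4) + 203) = 5 - 1/(-13*(-¼) + 203) = 5 - 1/(13/4 + 203) = 5 - 1/825/4 = 5 - 1*4/825 = 5 - 4/825 = 4121/825)
-13068 + g(-38, -75) = -13068 + 4121/825 = -10776979/825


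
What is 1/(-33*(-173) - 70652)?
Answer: -1/64943 ≈ -1.5398e-5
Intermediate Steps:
1/(-33*(-173) - 70652) = 1/(5709 - 70652) = 1/(-64943) = -1/64943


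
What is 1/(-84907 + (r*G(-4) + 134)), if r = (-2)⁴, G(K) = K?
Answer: -1/84837 ≈ -1.1787e-5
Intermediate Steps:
r = 16
1/(-84907 + (r*G(-4) + 134)) = 1/(-84907 + (16*(-4) + 134)) = 1/(-84907 + (-64 + 134)) = 1/(-84907 + 70) = 1/(-84837) = -1/84837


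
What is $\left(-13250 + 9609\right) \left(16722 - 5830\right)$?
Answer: $-39657772$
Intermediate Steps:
$\left(-13250 + 9609\right) \left(16722 - 5830\right) = \left(-3641\right) 10892 = -39657772$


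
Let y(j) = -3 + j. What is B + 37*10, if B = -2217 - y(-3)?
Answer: -1841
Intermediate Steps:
B = -2211 (B = -2217 - (-3 - 3) = -2217 - 1*(-6) = -2217 + 6 = -2211)
B + 37*10 = -2211 + 37*10 = -2211 + 370 = -1841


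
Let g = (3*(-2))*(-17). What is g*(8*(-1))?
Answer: -816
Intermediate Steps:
g = 102 (g = -6*(-17) = 102)
g*(8*(-1)) = 102*(8*(-1)) = 102*(-8) = -816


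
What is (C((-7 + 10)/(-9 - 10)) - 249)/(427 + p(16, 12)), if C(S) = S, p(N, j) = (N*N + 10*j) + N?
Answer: -526/1729 ≈ -0.30422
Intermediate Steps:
p(N, j) = N + N² + 10*j (p(N, j) = (N² + 10*j) + N = N + N² + 10*j)
(C((-7 + 10)/(-9 - 10)) - 249)/(427 + p(16, 12)) = ((-7 + 10)/(-9 - 10) - 249)/(427 + (16 + 16² + 10*12)) = (3/(-19) - 249)/(427 + (16 + 256 + 120)) = (3*(-1/19) - 249)/(427 + 392) = (-3/19 - 249)/819 = -4734/19*1/819 = -526/1729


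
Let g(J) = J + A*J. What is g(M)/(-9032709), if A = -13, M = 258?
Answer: 24/70021 ≈ 0.00034275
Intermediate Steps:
g(J) = -12*J (g(J) = J - 13*J = -12*J)
g(M)/(-9032709) = -12*258/(-9032709) = -3096*(-1/9032709) = 24/70021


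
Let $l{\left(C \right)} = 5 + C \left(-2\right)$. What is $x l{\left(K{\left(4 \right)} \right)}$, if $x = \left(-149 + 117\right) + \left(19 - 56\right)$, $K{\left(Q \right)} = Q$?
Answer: $207$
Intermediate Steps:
$x = -69$ ($x = -32 + \left(19 - 56\right) = -32 - 37 = -69$)
$l{\left(C \right)} = 5 - 2 C$
$x l{\left(K{\left(4 \right)} \right)} = - 69 \left(5 - 8\right) = \left(-69\right) \left(-3\right) = 207$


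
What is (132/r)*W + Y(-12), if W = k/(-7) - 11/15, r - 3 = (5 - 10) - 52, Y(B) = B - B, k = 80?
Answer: 28094/945 ≈ 29.729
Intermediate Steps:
Y(B) = 0
r = -54 (r = 3 + ((5 - 10) - 52) = 3 + (-5 - 52) = 3 - 57 = -54)
W = -1277/105 (W = 80/(-7) - 11/15 = 80*(-1/7) - 11*1/15 = -80/7 - 11/15 = -1277/105 ≈ -12.162)
(132/r)*W + Y(-12) = (132/(-54))*(-1277/105) + 0 = (132*(-1/54))*(-1277/105) + 0 = -22/9*(-1277/105) + 0 = 28094/945 + 0 = 28094/945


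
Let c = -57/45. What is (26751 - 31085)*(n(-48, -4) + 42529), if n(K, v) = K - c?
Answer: -2761772156/15 ≈ -1.8412e+8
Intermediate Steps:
c = -19/15 (c = -57*1/45 = -19/15 ≈ -1.2667)
n(K, v) = 19/15 + K (n(K, v) = K - 1*(-19/15) = K + 19/15 = 19/15 + K)
(26751 - 31085)*(n(-48, -4) + 42529) = (26751 - 31085)*((19/15 - 48) + 42529) = -4334*(-701/15 + 42529) = -4334*637234/15 = -2761772156/15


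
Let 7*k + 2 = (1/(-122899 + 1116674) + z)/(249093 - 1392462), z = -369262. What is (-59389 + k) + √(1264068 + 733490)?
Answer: -22493704738288706/378750509325 + √1997558 ≈ -57976.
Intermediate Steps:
k = -90739986281/378750509325 (k = -2/7 + ((1/(-122899 + 1116674) - 369262)/(249093 - 1392462))/7 = -2/7 + ((1/993775 - 369262)/(-1143369))/7 = -2/7 + ((1/993775 - 369262)*(-1/1143369))/7 = -2/7 + (-366963344049/993775*(-1/1143369))/7 = -2/7 + (⅐)*(122321114683/378750509325) = -2/7 + 122321114683/2651253565275 = -90739986281/378750509325 ≈ -0.23958)
(-59389 + k) + √(1264068 + 733490) = (-59389 - 90739986281/378750509325) + √(1264068 + 733490) = -22493704738288706/378750509325 + √1997558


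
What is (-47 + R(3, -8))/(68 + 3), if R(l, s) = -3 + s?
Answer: -58/71 ≈ -0.81690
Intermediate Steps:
(-47 + R(3, -8))/(68 + 3) = (-47 + (-3 - 8))/(68 + 3) = (-47 - 11)/71 = -58*1/71 = -58/71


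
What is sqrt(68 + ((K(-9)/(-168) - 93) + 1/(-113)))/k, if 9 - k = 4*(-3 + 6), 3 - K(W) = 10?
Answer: -I*sqrt(45908058)/4068 ≈ -1.6656*I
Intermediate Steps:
K(W) = -7 (K(W) = 3 - 1*10 = 3 - 10 = -7)
k = -3 (k = 9 - 4*(-3 + 6) = 9 - 4*3 = 9 - 1*12 = 9 - 12 = -3)
sqrt(68 + ((K(-9)/(-168) - 93) + 1/(-113)))/k = sqrt(68 + ((-7/(-168) - 93) + 1/(-113)))/(-3) = sqrt(68 + ((-7*(-1/168) - 93) - 1/113))*(-1/3) = sqrt(68 + ((1/24 - 93) - 1/113))*(-1/3) = sqrt(68 + (-2231/24 - 1/113))*(-1/3) = sqrt(68 - 252127/2712)*(-1/3) = sqrt(-67711/2712)*(-1/3) = (I*sqrt(45908058)/1356)*(-1/3) = -I*sqrt(45908058)/4068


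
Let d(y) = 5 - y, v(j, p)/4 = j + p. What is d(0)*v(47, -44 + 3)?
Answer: 120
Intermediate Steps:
v(j, p) = 4*j + 4*p (v(j, p) = 4*(j + p) = 4*j + 4*p)
d(0)*v(47, -44 + 3) = (5 - 1*0)*(4*47 + 4*(-44 + 3)) = (5 + 0)*(188 + 4*(-41)) = 5*(188 - 164) = 5*24 = 120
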